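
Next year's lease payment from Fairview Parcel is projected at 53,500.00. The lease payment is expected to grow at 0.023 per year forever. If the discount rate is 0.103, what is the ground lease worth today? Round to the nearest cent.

Growing perpetuity: P = D₁ / (r − g) = 53,500.0000 / (0.103 − 0.023) = 668,750.00

668750.00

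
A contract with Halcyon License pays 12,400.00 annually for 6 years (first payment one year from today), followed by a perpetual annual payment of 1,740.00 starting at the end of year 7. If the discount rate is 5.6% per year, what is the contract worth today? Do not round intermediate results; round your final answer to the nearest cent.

PV of 6-year annuity: 12,400.00 × [1 − (1+0.056)^−6] / 0.056 = 61748.70930
Perpetuity value at year 6: 1,740.00 / 0.056 = 31071.42857
PV of perpetuity: 31071.42857 / (1+0.056)^6 = 22406.69033
Total PV = 61748.70930 + 22406.69033 = 84155.39963

84155.40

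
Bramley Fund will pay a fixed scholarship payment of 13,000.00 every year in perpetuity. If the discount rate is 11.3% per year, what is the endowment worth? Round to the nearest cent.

Level perpetuity: PV = C / r = 13,000.00 / 0.113 = 115,044.25

115044.25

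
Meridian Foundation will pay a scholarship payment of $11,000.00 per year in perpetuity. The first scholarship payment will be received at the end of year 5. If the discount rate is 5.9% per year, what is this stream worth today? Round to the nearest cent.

$148237.07

Value at end of year 4: C / r = $11,000.00 / 0.059 = $186,440.6780
Discount to today: PV = $186,440.6780 / (1 + 0.059)^4 = $186,440.6780 / 1.257720 = $148,237.07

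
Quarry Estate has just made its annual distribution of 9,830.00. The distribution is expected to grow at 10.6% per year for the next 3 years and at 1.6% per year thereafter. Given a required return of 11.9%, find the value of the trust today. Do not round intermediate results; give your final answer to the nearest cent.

D_1 = 10871.98000
D_2 = 12024.40988
D_3 = 13298.99733
Terminal value at year 3: TV = D_3×(1+g_2)/(r−g_2) = 13511.78128/0.103 = 131182.34257
P_0 = D_1/(1+r)^1 + D_2/(1+r)^2 + D_3/(1+r)^3 + TV/(1+r)^3
    = 9715.79982 + 9602.92636 + 9491.36422 + 93623.55384 = 122433.64424

122433.64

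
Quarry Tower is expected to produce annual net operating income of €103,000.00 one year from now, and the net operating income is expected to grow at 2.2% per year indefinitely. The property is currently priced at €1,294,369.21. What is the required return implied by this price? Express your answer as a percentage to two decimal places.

P = D₁/(r − g) ⇒ r = D₁/P + g = €103,000.0000/€1,294,369.21 + 0.022 = 0.079575 + 0.022 = 0.101575

10.16%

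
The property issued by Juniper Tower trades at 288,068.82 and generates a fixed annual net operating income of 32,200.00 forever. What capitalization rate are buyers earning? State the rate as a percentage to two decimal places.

11.18%

P = C/r ⇒ r = C/P = 32,200.00/288,068.82 = 0.111779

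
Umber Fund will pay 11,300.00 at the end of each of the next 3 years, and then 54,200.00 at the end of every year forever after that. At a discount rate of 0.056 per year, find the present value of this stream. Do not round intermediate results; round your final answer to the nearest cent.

852330.96

PV of 3-year annuity: 11,300.00 × [1 − (1+0.056)^−3] / 0.056 = 30429.97229
Perpetuity value at year 3: 54,200.00 / 0.056 = 967857.14286
PV of perpetuity: 967857.14286 / (1+0.056)^3 = 821900.99260
Total PV = 30429.97229 + 821900.99260 = 852330.96488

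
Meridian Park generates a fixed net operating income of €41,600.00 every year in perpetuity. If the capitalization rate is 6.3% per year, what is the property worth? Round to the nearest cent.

€660317.46

Level perpetuity: PV = C / r = €41,600.00 / 0.063 = €660,317.46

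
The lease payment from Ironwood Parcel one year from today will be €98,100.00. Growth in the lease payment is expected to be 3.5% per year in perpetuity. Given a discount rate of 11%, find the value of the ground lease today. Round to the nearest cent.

Growing perpetuity: P = D₁ / (r − g) = €98,100.0000 / (0.11 − 0.035) = €1,308,000.00

€1308000.00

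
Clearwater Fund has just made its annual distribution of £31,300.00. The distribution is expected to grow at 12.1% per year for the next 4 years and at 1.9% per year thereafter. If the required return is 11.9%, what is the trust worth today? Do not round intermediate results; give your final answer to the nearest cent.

D_1 = 35087.30000
D_2 = 39332.86330
D_3 = 44092.13976
D_4 = 49427.28867
Terminal value at year 4: TV = D_4×(1+g_2)/(r−g_2) = 50366.40715/0.1 = 503664.07155
P_0 = D_1/(1+r)^1 + D_2/(1+r)^2 + D_3/(1+r)^3 + D_4/(1+r)^4 + TV/(1+r)^4
    = 31355.94281 + 31411.98560 + 31468.12856 + 31524.37186 + 321233.34928 = 446993.77810

£446993.78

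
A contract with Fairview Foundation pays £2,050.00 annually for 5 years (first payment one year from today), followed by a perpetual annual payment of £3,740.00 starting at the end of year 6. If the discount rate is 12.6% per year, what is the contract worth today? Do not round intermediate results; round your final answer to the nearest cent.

£23679.94

PV of 5-year annuity: £2,050.00 × [1 − (1+0.126)^−5] / 0.126 = 7281.25557
Perpetuity value at year 5: £3,740.00 / 0.126 = 29682.53968
PV of perpetuity: 29682.53968 / (1+0.126)^5 = 16398.68805
Total PV = 7281.25557 + 16398.68805 = 23679.94363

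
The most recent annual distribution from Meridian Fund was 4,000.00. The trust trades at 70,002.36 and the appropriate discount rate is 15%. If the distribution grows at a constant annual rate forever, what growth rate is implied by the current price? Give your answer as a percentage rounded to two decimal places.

8.78%

P = D₀(1+g)/(r−g) ⇒ P(r−g) = D₀(1+g) ⇒ g(P+D₀) = P·r − D₀
g = (P·r − D₀)/(P + D₀) = (70,002.36×0.15 − 4,000.00) / (70,002.36 + 4,000.00) = 0.087840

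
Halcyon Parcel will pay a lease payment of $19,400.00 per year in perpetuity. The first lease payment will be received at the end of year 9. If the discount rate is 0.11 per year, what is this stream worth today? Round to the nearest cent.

$76528.85

Value at end of year 8: C / r = $19,400.00 / 0.11 = $176,363.6364
Discount to today: PV = $176,363.6364 / (1 + 0.11)^8 = $176,363.6364 / 2.304538 = $76,528.85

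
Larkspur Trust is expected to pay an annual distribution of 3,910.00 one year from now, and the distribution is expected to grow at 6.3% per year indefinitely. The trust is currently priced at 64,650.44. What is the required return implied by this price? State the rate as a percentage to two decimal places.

12.35%

P = D₁/(r − g) ⇒ r = D₁/P + g = 3,910.0000/64,650.44 + 0.063 = 0.060479 + 0.063 = 0.123479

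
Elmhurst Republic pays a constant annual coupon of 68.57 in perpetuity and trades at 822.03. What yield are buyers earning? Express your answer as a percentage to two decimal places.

8.34%

P = C/r ⇒ r = C/P = 68.57/822.03 = 0.083415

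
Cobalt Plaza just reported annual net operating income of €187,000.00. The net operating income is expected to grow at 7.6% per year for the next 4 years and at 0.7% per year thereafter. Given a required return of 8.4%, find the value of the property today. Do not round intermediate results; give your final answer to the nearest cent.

€3108473.45

D_1 = 201212.00000
D_2 = 216504.11200
D_3 = 232958.42451
D_4 = 250663.26477
Terminal value at year 4: TV = D_4×(1+g_2)/(r−g_2) = 252417.90763/0.077 = 3278154.64452
P_0 = D_1/(1+r)^1 + D_2/(1+r)^2 + D_3/(1+r)^3 + D_4/(1+r)^4 + TV/(1+r)^4
    = 185619.92620 + 184250.03745 + 182890.25857 + 181540.51497 + 2374172.70870 = 3108473.44588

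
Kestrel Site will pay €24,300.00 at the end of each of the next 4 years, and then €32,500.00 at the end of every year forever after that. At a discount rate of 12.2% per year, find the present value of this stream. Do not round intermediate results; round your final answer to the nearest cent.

PV of 4-year annuity: €24,300.00 × [1 − (1+0.122)^−4] / 0.122 = 73497.76872
Perpetuity value at year 4: €32,500.00 / 0.122 = 266393.44262
PV of perpetuity: 266393.44262 / (1+0.122)^4 = 168093.95772
Total PV = 73497.76872 + 168093.95772 = 241591.72643

€241591.73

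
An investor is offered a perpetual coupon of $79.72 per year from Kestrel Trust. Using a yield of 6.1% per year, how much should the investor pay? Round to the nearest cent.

$1306.89

Level perpetuity: PV = C / r = $79.72 / 0.061 = $1,306.89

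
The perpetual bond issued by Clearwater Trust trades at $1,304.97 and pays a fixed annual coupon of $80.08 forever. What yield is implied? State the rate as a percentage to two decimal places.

P = C/r ⇒ r = C/P = $80.08/$1,304.97 = 0.061365

6.14%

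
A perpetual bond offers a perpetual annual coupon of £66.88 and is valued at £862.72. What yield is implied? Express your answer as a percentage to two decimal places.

7.75%

P = C/r ⇒ r = C/P = £66.88/£862.72 = 0.077522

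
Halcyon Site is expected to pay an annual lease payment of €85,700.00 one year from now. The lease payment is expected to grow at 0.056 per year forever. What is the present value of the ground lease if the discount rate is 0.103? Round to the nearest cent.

Growing perpetuity: P = D₁ / (r − g) = €85,700.0000 / (0.103 − 0.056) = €1,823,404.26

€1823404.26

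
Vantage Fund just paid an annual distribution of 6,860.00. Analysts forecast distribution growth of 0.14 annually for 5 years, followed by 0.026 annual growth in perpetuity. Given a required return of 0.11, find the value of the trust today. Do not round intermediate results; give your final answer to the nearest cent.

D_1 = 7820.40000
D_2 = 8915.25600
D_3 = 10163.39184
D_4 = 11586.26670
D_5 = 13208.34404
Terminal value at year 5: TV = D_5×(1+g_2)/(r−g_2) = 13551.76098/0.084 = 161330.48786
P_0 = D_1/(1+r)^1 + D_2/(1+r)^2 + D_3/(1+r)^3 + D_4/(1+r)^4 + D_5/(1+r)^5 + TV/(1+r)^5
    = 7045.40541 + 7235.82177 + 7431.38452 + 7632.23275 + 7838.50931 + 95741.79228 = 132925.14603

132925.15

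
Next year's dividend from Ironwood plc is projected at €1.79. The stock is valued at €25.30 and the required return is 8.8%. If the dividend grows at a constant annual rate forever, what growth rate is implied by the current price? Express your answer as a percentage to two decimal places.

1.72%

P = D₁/(r−g) ⇒ g = r − D₁/P = 0.088 − €1.79/€25.30 = 0.017249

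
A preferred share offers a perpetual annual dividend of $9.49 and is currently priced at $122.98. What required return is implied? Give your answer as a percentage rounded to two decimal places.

7.72%

P = C/r ⇒ r = C/P = $9.49/$122.98 = 0.077167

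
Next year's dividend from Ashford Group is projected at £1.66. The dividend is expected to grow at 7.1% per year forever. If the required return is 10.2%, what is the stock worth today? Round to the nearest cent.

Growing perpetuity: P = D₁ / (r − g) = £1.6600 / (0.102 − 0.071) = £53.55

£53.55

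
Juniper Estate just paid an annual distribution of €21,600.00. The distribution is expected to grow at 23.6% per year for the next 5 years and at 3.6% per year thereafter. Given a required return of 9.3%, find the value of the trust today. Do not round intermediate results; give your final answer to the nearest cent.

€884538.02

D_1 = 26697.60000
D_2 = 32998.23360
D_3 = 40785.81673
D_4 = 50411.26948
D_5 = 62308.32907
Terminal value at year 5: TV = D_5×(1+g_2)/(r−g_2) = 64551.42892/0.057 = 1132481.20914
P_0 = D_1/(1+r)^1 + D_2/(1+r)^2 + D_3/(1+r)^3 + D_4/(1+r)^4 + D_5/(1+r)^5 + TV/(1+r)^5
    = 24425.98353 + 27621.69775 + 31235.51548 + 35322.13828 + 39943.42444 + 725989.25822 = 884538.01771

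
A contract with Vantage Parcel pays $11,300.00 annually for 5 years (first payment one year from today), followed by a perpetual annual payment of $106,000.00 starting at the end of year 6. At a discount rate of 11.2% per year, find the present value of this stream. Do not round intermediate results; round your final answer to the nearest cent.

PV of 5-year annuity: $11,300.00 × [1 − (1+0.112)^−5] / 0.112 = 41554.36796
Perpetuity value at year 5: $106,000.00 / 0.112 = 946428.57143
PV of perpetuity: 946428.57143 / (1+0.112)^5 = 556626.53574
Total PV = 41554.36796 + 556626.53574 = 598180.90369

$598180.90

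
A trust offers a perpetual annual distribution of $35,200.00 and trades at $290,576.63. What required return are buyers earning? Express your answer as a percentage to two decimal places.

12.11%

P = C/r ⇒ r = C/P = $35,200.00/$290,576.63 = 0.121138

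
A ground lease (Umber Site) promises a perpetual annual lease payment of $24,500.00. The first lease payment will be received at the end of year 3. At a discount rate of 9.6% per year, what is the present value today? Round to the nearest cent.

Value at end of year 2: C / r = $24,500.00 / 0.096 = $255,208.3333
Discount to today: PV = $255,208.3333 / (1 + 0.096)^2 = $255,208.3333 / 1.201216 = $212,458.32

$212458.32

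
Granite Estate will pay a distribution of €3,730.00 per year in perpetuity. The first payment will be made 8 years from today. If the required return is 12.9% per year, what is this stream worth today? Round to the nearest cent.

€12366.92

Value at end of year 7: C / r = €3,730.00 / 0.129 = €28,914.7287
Discount to today: PV = €28,914.7287 / (1 + 0.129)^7 = €28,914.7287 / 2.338070 = €12,366.92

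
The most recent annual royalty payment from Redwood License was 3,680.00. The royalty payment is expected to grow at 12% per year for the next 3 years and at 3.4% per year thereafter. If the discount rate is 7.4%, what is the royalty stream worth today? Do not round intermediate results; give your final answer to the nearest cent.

D_1 = 4121.60000
D_2 = 4616.19200
D_3 = 5170.13504
Terminal value at year 3: TV = D_3×(1+g_2)/(r−g_2) = 5345.91963/0.04 = 133647.99078
P_0 = D_1/(1+r)^1 + D_2/(1+r)^2 + D_3/(1+r)^3 + TV/(1+r)^3
    = 3837.61639 + 4001.98357 + 4173.39069 + 107882.14926 = 119895.13991

119895.14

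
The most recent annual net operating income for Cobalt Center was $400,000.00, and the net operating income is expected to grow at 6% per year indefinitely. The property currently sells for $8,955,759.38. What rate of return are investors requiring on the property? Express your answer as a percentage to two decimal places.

D₁ = $400,000.00 × 1.06 = $424,000.0000
P = D₁/(r − g) ⇒ r = D₁/P + g = $424,000.0000/$8,955,759.38 + 0.06 = 0.047344 + 0.06 = 0.107344

10.73%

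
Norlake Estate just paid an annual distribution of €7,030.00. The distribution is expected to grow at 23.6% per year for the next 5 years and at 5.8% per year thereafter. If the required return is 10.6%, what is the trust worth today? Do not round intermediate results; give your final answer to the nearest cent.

D_1 = 8689.08000
D_2 = 10739.70288
D_3 = 13274.27276
D_4 = 16407.00113
D_5 = 20279.05340
Terminal value at year 5: TV = D_5×(1+g_2)/(r−g_2) = 21455.23849/0.048 = 446984.13531
P_0 = D_1/(1+r)^1 + D_2/(1+r)^2 + D_3/(1+r)^3 + D_4/(1+r)^4 + D_5/(1+r)^5 + TV/(1+r)^5
    = 7856.31103 + 8779.74723 + 9811.72475 + 10965.00162 + 12253.83544 + 270094.95626 = 319761.57633

€319761.58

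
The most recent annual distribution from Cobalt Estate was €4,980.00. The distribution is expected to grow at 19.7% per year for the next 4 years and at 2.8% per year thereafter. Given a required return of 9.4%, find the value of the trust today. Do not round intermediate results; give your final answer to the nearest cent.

€136240.82

D_1 = 5961.06000
D_2 = 7135.38882
D_3 = 8541.06042
D_4 = 10223.64932
Terminal value at year 4: TV = D_4×(1+g_2)/(r−g_2) = 10509.91150/0.066 = 159241.08334
P_0 = D_1/(1+r)^1 + D_2/(1+r)^2 + D_3/(1+r)^3 + D_4/(1+r)^4 + TV/(1+r)^4
    = 5448.86654 + 5961.87683 + 6523.18699 + 7137.34445 + 111169.54688 = 136240.82170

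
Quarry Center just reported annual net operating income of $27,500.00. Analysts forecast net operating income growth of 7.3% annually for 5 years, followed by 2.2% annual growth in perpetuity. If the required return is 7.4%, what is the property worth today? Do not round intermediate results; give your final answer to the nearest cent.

D_1 = 29507.50000
D_2 = 31661.54750
D_3 = 33972.84047
D_4 = 36452.85782
D_5 = 39113.91644
Terminal value at year 5: TV = D_5×(1+g_2)/(r−g_2) = 39974.42260/0.052 = 768738.89624
P_0 = D_1/(1+r)^1 + D_2/(1+r)^2 + D_3/(1+r)^3 + D_4/(1+r)^4 + D_5/(1+r)^5 + TV/(1+r)^5
    = 27474.39479 + 27448.81341 + 27423.25586 + 27397.72210 + 27372.21212 + 537969.24584 = 675085.64412

$675085.64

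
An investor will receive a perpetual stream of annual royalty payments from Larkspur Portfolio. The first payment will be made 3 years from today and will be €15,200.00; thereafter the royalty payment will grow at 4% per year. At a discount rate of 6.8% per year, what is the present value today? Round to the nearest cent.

€475929.97

Value at end of year 2: C₁ / (r − g) = €15,200.00 / (0.068 − 0.04) = €542,857.1429
Discount to today: PV = €542,857.1429 / (1 + 0.068)^2 = €542,857.1429 / 1.140624 = €475,929.97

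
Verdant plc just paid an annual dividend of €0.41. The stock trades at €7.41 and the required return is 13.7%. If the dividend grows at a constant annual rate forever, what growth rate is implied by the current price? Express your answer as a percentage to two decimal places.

7.74%

P = D₀(1+g)/(r−g) ⇒ P(r−g) = D₀(1+g) ⇒ g(P+D₀) = P·r − D₀
g = (P·r − D₀)/(P + D₀) = (€7.41×0.137 − €0.41) / (€7.41 + €0.41) = 0.077387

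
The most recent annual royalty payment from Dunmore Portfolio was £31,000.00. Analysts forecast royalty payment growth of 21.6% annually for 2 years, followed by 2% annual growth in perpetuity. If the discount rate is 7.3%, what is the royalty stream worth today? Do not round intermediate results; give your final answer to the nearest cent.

D_1 = 37696.00000
D_2 = 45838.33600
Terminal value at year 2: TV = D_2×(1+g_2)/(r−g_2) = 46755.10272/0.053 = 882171.74943
P_0 = D_1/(1+r)^1 + D_2/(1+r)^2 + TV/(1+r)^2
    = 35131.40727 + 39813.41215 + 766220.38482 = 841165.20424

£841165.20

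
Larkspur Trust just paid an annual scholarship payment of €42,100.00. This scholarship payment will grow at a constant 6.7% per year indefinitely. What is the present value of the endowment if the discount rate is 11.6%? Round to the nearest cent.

€916748.98

D₁ = D₀ × (1 + g) = €42,100.00 × 1.067 = €44,920.7000
Growing perpetuity: P = D₁ / (r − g) = €44,920.7000 / (0.116 − 0.067) = €916,748.98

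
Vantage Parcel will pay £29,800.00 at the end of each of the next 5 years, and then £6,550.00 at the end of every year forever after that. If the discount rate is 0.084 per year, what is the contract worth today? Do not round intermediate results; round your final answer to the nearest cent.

£169836.21

PV of 5-year annuity: £29,800.00 × [1 − (1+0.084)^−5] / 0.084 = 117738.86311
Perpetuity value at year 5: £6,550.00 / 0.084 = 77976.19048
PV of perpetuity: 77976.19048 / (1+0.084)^5 = 52097.34640
Total PV = 117738.86311 + 52097.34640 = 169836.20951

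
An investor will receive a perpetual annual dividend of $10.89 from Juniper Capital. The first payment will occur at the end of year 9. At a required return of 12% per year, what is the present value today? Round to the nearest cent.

$36.65

Value at end of year 8: C / r = $10.89 / 0.12 = $90.7500
Discount to today: PV = $90.7500 / (1 + 0.12)^8 = $90.7500 / 2.475963 = $36.65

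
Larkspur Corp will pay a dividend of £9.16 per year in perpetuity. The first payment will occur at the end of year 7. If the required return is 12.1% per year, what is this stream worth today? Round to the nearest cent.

£38.15

Value at end of year 6: C / r = £9.16 / 0.121 = £75.7025
Discount to today: PV = £75.7025 / (1 + 0.121)^6 = £75.7025 / 1.984420 = £38.15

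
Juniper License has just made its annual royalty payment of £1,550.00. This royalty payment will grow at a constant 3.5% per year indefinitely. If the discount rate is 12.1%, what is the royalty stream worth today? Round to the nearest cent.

D₁ = D₀ × (1 + g) = £1,550.00 × 1.035 = £1,604.2500
Growing perpetuity: P = D₁ / (r − g) = £1,604.2500 / (0.121 − 0.035) = £18,654.07

£18654.07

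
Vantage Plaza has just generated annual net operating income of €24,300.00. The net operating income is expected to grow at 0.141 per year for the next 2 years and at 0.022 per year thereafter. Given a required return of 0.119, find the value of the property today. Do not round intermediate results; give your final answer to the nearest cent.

D_1 = 27726.30000
D_2 = 31635.70830
Terminal value at year 2: TV = D_2×(1+g_2)/(r−g_2) = 32331.69388/0.097 = 333316.43178
P_0 = D_1/(1+r)^1 + D_2/(1+r)^2 + TV/(1+r)^2
    = 24777.74799 + 25264.88870 + 266192.95105 = 316235.58774

€316235.59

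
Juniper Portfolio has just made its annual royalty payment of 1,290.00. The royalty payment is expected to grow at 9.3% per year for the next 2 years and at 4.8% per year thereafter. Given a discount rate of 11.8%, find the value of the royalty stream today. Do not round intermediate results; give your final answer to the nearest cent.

D_1 = 1409.97000
D_2 = 1541.09721
Terminal value at year 2: TV = D_2×(1+g_2)/(r−g_2) = 1615.06988/0.07 = 23072.42680
P_0 = D_1/(1+r)^1 + D_2/(1+r)^2 + TV/(1+r)^2
    = 1261.15385 + 1232.95273 + 18459.06375 = 20953.17033

20953.17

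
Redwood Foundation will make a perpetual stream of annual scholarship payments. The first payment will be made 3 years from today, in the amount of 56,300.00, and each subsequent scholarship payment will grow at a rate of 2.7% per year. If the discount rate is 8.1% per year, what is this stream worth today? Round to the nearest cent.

Value at end of year 2: C₁ / (r − g) = 56,300.00 / (0.081 − 0.027) = 1,042,592.5926
Discount to today: PV = 1,042,592.5926 / (1 + 0.081)^2 = 1,042,592.5926 / 1.168561 = 892,202.11

892202.11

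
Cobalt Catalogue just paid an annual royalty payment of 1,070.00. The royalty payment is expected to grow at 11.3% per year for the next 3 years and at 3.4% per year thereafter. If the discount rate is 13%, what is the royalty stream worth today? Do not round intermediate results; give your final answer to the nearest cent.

D_1 = 1190.91000
D_2 = 1325.48283
D_3 = 1475.26239
Terminal value at year 3: TV = D_3×(1+g_2)/(r−g_2) = 1525.42131/0.096 = 15889.80532
P_0 = D_1/(1+r)^1 + D_2/(1+r)^2 + D_3/(1+r)^3 + TV/(1+r)^3
    = 1053.90265 + 1038.04748 + 1022.43084 + 11012.43216 = 14126.81313

14126.81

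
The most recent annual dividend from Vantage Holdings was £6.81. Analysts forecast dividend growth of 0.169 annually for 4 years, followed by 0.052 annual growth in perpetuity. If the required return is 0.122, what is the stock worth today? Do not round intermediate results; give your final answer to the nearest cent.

£150.82

D_1 = 7.96089
D_2 = 9.30628
D_3 = 10.87904
D_4 = 12.71760
Terminal value at year 4: TV = D_4×(1+g_2)/(r−g_2) = 13.37892/0.07 = 191.12736
P_0 = D_1/(1+r)^1 + D_2/(1+r)^2 + D_3/(1+r)^3 + D_4/(1+r)^4 + TV/(1+r)^4
    = 7.09527 + 7.39248 + 7.70215 + 8.02479 + 120.60114 = 150.81584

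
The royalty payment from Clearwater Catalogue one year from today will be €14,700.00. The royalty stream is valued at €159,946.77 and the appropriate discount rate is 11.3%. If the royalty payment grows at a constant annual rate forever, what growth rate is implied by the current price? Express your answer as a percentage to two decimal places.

2.11%

P = D₁/(r−g) ⇒ g = r − D₁/P = 0.113 − €14,700.00/€159,946.77 = 0.021094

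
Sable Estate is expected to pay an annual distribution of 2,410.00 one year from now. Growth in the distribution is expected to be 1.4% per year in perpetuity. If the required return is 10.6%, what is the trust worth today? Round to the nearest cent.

Growing perpetuity: P = D₁ / (r − g) = 2,410.0000 / (0.106 − 0.014) = 26,195.65

26195.65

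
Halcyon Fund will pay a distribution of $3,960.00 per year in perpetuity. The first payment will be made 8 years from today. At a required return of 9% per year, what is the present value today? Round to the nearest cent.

$24069.51

Value at end of year 7: C / r = $3,960.00 / 0.09 = $44,000.0000
Discount to today: PV = $44,000.0000 / (1 + 0.09)^7 = $44,000.0000 / 1.828039 = $24,069.51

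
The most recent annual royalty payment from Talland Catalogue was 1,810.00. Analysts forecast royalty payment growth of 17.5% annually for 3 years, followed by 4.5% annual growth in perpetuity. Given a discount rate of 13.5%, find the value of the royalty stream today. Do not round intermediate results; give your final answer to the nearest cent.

D_1 = 2126.75000
D_2 = 2498.93125
D_3 = 2936.24422
Terminal value at year 3: TV = D_3×(1+g_2)/(r−g_2) = 3068.37521/0.09 = 34093.05787
P_0 = D_1/(1+r)^1 + D_2/(1+r)^2 + D_3/(1+r)^3 + TV/(1+r)^3
    = 1873.78855 + 1939.82515 + 2008.18903 + 23317.30595 = 29139.10867

29139.11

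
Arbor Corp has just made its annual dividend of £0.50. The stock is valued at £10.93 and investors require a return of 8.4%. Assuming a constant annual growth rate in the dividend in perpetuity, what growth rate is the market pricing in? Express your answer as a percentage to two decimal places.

P = D₀(1+g)/(r−g) ⇒ P(r−g) = D₀(1+g) ⇒ g(P+D₀) = P·r − D₀
g = (P·r − D₀)/(P + D₀) = (£10.93×0.084 − £0.50) / (£10.93 + £0.50) = 0.036581

3.66%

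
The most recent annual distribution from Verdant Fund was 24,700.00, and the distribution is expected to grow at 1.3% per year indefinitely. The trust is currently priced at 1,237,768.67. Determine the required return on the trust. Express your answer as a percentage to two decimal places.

3.32%

D₁ = 24,700.00 × 1.013 = 25,021.1000
P = D₁/(r − g) ⇒ r = D₁/P + g = 25,021.1000/1,237,768.67 + 0.013 = 0.020215 + 0.013 = 0.033215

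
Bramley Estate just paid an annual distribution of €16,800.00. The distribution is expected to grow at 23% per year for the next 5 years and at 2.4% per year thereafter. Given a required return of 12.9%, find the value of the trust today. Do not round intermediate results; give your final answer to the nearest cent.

D_1 = 20664.00000
D_2 = 25416.72000
D_3 = 31262.56560
D_4 = 38452.95569
D_5 = 47297.13550
Terminal value at year 5: TV = D_5×(1+g_2)/(r−g_2) = 48432.26675/0.105 = 461259.68332
P_0 = D_1/(1+r)^1 + D_2/(1+r)^2 + D_3/(1+r)^3 + D_4/(1+r)^4 + D_5/(1+r)^5 + TV/(1+r)^5
    = 18302.92294 + 19940.29691 + 21724.14987 + 23667.58578 + 25784.88087 + 251463.98109 = 360883.81747

€360883.82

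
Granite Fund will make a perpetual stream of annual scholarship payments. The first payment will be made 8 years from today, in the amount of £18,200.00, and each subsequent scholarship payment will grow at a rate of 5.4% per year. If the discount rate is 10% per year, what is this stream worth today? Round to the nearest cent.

Value at end of year 7: C₁ / (r − g) = £18,200.00 / (0.1 − 0.054) = £395,652.1739
Discount to today: PV = £395,652.1739 / (1 + 0.1)^7 = £395,652.1739 / 1.948717 = £203,032.13

£203032.13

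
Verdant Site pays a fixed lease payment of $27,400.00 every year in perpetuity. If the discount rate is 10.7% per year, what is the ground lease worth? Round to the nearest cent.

Level perpetuity: PV = C / r = $27,400.00 / 0.107 = $256,074.77

$256074.77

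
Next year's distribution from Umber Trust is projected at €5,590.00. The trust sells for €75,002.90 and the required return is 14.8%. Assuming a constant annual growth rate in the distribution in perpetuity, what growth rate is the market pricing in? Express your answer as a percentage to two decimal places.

P = D₁/(r−g) ⇒ g = r − D₁/P = 0.148 − €5,590.00/€75,002.90 = 0.073470

7.35%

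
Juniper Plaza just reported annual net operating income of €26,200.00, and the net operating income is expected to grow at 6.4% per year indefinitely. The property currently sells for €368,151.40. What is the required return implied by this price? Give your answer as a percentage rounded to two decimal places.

13.97%

D₁ = €26,200.00 × 1.064 = €27,876.8000
P = D₁/(r − g) ⇒ r = D₁/P + g = €27,876.8000/€368,151.40 + 0.064 = 0.075721 + 0.064 = 0.139721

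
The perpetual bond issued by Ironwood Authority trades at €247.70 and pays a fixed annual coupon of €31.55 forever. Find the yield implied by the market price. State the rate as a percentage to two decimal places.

P = C/r ⇒ r = C/P = €31.55/€247.70 = 0.127372

12.74%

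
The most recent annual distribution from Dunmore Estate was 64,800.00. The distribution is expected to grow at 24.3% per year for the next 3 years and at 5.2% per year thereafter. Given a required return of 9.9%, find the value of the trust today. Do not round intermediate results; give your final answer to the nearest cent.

2348459.99

D_1 = 80546.40000
D_2 = 100119.17520
D_3 = 124448.13477
Terminal value at year 3: TV = D_3×(1+g_2)/(r−g_2) = 130919.43778/0.047 = 2785519.95280
P_0 = D_1/(1+r)^1 + D_2/(1+r)^2 + D_3/(1+r)^3 + TV/(1+r)^3
    = 73290.62784 + 82893.76743 + 93755.18919 + 2098520.40485 = 2348459.98932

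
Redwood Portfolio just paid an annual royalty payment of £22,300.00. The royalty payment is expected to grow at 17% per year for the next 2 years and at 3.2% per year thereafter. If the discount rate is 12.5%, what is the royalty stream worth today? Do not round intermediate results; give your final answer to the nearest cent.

£314962.32

D_1 = 26091.00000
D_2 = 30526.47000
Terminal value at year 2: TV = D_2×(1+g_2)/(r−g_2) = 31503.31704/0.093 = 338745.34452
P_0 = D_1/(1+r)^1 + D_2/(1+r)^2 + TV/(1+r)^2
    = 23192.00000 + 24119.68000 + 267650.64258 = 314962.32258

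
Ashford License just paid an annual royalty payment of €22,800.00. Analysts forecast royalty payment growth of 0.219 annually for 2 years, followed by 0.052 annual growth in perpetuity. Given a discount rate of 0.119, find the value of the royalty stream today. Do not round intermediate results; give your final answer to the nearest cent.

D_1 = 27793.20000
D_2 = 33879.91080
Terminal value at year 2: TV = D_2×(1+g_2)/(r−g_2) = 35641.66616/0.067 = 531965.16659
P_0 = D_1/(1+r)^1 + D_2/(1+r)^2 + TV/(1+r)^2
    = 24837.53351 + 27057.15224 + 424837.67390 = 476732.35965

€476732.36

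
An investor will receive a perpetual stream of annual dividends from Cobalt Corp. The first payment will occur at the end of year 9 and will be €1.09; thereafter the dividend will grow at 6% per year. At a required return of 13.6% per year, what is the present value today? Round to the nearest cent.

€5.17

Value at end of year 8: C₁ / (r − g) = €1.09 / (0.136 − 0.06) = €14.3421
Discount to today: PV = €14.3421 / (1 + 0.136)^8 = €14.3421 / 2.773490 = €5.17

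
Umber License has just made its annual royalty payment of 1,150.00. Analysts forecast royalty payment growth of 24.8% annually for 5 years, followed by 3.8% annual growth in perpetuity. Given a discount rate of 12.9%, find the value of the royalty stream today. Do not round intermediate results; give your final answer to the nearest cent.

D_1 = 1435.20000
D_2 = 1791.12960
D_3 = 2235.32974
D_4 = 2789.69152
D_5 = 3481.53501
Terminal value at year 5: TV = D_5×(1+g_2)/(r−g_2) = 3613.83334/0.091 = 39712.45432
P_0 = D_1/(1+r)^1 + D_2/(1+r)^2 + D_3/(1+r)^3 + D_4/(1+r)^4 + D_5/(1+r)^5 + TV/(1+r)^5
    = 1271.21346 + 1405.20319 + 1553.31584 + 1717.04001 + 1898.02119 + 21649.95603 = 29494.74972

29494.75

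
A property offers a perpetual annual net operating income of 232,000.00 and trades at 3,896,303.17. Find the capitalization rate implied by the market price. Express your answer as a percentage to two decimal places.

P = C/r ⇒ r = C/P = 232,000.00/3,896,303.17 = 0.059544

5.95%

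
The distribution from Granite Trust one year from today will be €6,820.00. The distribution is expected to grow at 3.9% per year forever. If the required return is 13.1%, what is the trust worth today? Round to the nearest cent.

€74130.43

Growing perpetuity: P = D₁ / (r − g) = €6,820.0000 / (0.131 − 0.039) = €74,130.43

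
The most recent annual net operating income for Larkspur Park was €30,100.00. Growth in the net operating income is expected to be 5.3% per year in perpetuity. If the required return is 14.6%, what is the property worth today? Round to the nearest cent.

€340809.68

D₁ = D₀ × (1 + g) = €30,100.00 × 1.053 = €31,695.3000
Growing perpetuity: P = D₁ / (r − g) = €31,695.3000 / (0.146 − 0.053) = €340,809.68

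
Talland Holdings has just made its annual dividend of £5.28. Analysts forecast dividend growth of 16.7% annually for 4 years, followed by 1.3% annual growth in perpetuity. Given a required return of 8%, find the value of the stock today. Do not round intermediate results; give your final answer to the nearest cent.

D_1 = 6.16176
D_2 = 7.19077
D_3 = 8.39163
D_4 = 9.79304
Terminal value at year 4: TV = D_4×(1+g_2)/(r−g_2) = 9.92035/0.067 = 148.06486
P_0 = D_1/(1+r)^1 + D_2/(1+r)^2 + D_3/(1+r)^3 + D_4/(1+r)^4 + TV/(1+r)^4
    = 5.70533 + 6.16493 + 6.66155 + 7.19817 + 108.83209 = 134.56208

£134.56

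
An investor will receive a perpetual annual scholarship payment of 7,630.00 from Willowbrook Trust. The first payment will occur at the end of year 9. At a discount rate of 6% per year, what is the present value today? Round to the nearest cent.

Value at end of year 8: C / r = 7,630.00 / 0.06 = 127,166.6667
Discount to today: PV = 127,166.6667 / (1 + 0.06)^8 = 127,166.6667 / 1.593848 = 79,785.94

79785.94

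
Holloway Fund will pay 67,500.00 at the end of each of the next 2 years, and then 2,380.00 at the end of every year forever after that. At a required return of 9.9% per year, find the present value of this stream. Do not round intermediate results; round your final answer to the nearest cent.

137210.44

PV of 2-year annuity: 67,500.00 × [1 − (1+0.099)^−2] / 0.099 = 117306.16219
Perpetuity value at year 2: 2,380.00 / 0.099 = 24040.40404
PV of perpetuity: 24040.40404 / (1+0.099)^2 = 19904.27566
Total PV = 117306.16219 + 19904.27566 = 137210.43785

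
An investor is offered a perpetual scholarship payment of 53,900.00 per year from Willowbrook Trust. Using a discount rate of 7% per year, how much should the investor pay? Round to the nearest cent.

770000.00

Level perpetuity: PV = C / r = 53,900.00 / 0.07 = 770,000.00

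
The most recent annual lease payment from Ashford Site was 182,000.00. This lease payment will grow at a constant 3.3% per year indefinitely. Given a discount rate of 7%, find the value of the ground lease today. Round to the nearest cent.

D₁ = D₀ × (1 + g) = 182,000.00 × 1.033 = 188,006.0000
Growing perpetuity: P = D₁ / (r − g) = 188,006.0000 / (0.07 − 0.033) = 5,081,243.24

5081243.24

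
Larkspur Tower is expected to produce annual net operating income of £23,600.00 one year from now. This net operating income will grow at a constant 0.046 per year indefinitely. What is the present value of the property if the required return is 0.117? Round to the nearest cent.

Growing perpetuity: P = D₁ / (r − g) = £23,600.0000 / (0.117 − 0.046) = £332,394.37

£332394.37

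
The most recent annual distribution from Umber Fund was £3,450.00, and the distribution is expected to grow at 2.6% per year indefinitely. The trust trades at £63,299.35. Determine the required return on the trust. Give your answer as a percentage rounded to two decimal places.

8.19%

D₁ = £3,450.00 × 1.026 = £3,539.7000
P = D₁/(r − g) ⇒ r = D₁/P + g = £3,539.7000/£63,299.35 + 0.026 = 0.055920 + 0.026 = 0.081920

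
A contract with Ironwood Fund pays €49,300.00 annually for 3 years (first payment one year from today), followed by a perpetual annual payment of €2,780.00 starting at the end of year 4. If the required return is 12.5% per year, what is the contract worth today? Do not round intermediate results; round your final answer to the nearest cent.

€133020.14

PV of 3-year annuity: €49,300.00 × [1 − (1+0.125)^−3] / 0.125 = 117400.27435
Perpetuity value at year 3: €2,780.00 / 0.125 = 22240.00000
PV of perpetuity: 22240.00000 / (1+0.125)^3 = 15619.86283
Total PV = 117400.27435 + 15619.86283 = 133020.13717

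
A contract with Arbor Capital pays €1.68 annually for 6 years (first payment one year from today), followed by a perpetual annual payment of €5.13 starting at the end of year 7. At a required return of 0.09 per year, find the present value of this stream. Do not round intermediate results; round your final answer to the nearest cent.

€41.52

PV of 6-year annuity: €1.68 × [1 − (1+0.09)^−6] / 0.09 = 7.53634
Perpetuity value at year 6: €5.13 / 0.09 = 57.00000
PV of perpetuity: 57.00000 / (1+0.09)^6 = 33.98724
Total PV = 7.53634 + 33.98724 = 41.52358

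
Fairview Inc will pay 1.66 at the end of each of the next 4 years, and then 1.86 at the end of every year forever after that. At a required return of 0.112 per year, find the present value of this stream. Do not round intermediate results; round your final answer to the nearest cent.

15.99

PV of 4-year annuity: 1.66 × [1 − (1+0.112)^−4] / 0.112 = 5.12815
Perpetuity value at year 4: 1.86 / 0.112 = 16.60714
PV of perpetuity: 16.60714 / (1+0.112)^4 = 10.86115
Total PV = 5.12815 + 10.86115 = 15.98929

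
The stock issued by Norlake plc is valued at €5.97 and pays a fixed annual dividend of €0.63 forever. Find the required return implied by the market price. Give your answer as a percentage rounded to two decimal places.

P = C/r ⇒ r = C/P = €0.63/€5.97 = 0.105528

10.55%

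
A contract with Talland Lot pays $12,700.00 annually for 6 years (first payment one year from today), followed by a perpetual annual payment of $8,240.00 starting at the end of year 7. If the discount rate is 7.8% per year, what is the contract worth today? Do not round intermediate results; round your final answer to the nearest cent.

$126384.76

PV of 6-year annuity: $12,700.00 × [1 − (1+0.078)^−6] / 0.078 = 59068.49468
Perpetuity value at year 6: $8,240.00 / 0.078 = 105641.02564
PV of perpetuity: 105641.02564 / (1+0.078)^6 = 67316.27003
Total PV = 59068.49468 + 67316.27003 = 126384.76472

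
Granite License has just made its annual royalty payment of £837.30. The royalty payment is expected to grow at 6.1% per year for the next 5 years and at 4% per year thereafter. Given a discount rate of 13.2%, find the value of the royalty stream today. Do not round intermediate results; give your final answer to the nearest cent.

D_1 = 888.37530
D_2 = 942.56619
D_3 = 1000.06273
D_4 = 1061.06656
D_5 = 1125.79162
Terminal value at year 5: TV = D_5×(1+g_2)/(r−g_2) = 1170.82328/0.092 = 12726.34003
P_0 = D_1/(1+r)^1 + D_2/(1+r)^2 + D_3/(1+r)^3 + D_4/(1+r)^4 + D_5/(1+r)^5 + TV/(1+r)^5
    = 784.78383 + 735.56153 + 689.42648 + 646.18507 + 605.65579 + 6846.54376 = 10308.15647

£10308.16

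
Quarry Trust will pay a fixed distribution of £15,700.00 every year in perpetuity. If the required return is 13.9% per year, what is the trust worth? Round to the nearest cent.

Level perpetuity: PV = C / r = £15,700.00 / 0.139 = £112,949.64

£112949.64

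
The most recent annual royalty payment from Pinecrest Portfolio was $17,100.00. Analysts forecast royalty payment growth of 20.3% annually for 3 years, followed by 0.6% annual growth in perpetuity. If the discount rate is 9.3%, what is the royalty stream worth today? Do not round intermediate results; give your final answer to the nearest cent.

$325975.89

D_1 = 20571.30000
D_2 = 24747.27390
D_3 = 29770.97050
Terminal value at year 3: TV = D_3×(1+g_2)/(r−g_2) = 29949.59632/0.087 = 344248.23362
P_0 = D_1/(1+r)^1 + D_2/(1+r)^2 + D_3/(1+r)^3 + TV/(1+r)^3
    = 18820.95151 + 20715.10033 + 22799.87713 + 263639.95854 = 325975.88751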